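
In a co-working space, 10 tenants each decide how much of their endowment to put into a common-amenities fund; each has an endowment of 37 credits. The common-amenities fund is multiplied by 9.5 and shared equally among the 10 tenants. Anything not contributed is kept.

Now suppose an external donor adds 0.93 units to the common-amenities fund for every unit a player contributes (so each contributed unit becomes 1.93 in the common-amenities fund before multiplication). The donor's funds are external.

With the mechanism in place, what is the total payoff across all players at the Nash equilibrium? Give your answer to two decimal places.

6783.95 credits

With the mechanism, a contributed unit returns 9.5 × 1.93 / 10 = 1.8335 per unit of net cost to the contributor — now above 1 — so contributing fully is weakly dominant for every player.
At the Nash equilibrium everyone contributes 37. Group total payoff = 9.5 × 1.93 × 370 = 6783.95.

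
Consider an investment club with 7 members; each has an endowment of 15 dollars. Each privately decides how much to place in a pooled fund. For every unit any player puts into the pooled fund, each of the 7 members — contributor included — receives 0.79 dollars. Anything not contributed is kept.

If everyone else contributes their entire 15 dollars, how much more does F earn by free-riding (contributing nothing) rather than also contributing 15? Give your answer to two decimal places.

Switching from a contribution of 15 to 0 lets F keep an extra 15 dollars, but lowers the pooled fund by 15, which costs F their own share of that drop: 0.79 × 15 = 11.85.
Net gain = 15 − 11.85 = 3.15. The private return per contributed unit (0.79) is below 1, so free-riding is indeed the best response regardless of what the others do.

3.15 dollars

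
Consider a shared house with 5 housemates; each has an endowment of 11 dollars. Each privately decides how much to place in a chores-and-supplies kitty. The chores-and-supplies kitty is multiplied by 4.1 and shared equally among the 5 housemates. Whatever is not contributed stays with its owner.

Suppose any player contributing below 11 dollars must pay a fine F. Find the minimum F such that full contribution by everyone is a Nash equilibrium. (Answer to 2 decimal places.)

1.98 dollars

Given the others contribute fully, the best deviation is to contribute 0 (any partial contribution still incurs the fine and gives up units whose private return 0.8200 is below 1).
Deviating from 11 to 0 saves 11 dollars but forfeits the deviator's share of the drop in the chores-and-supplies kitty: 4.1/5 × 11 = 9.02.
So the deviation gain is 11 − 9.02 = 1.98, and the fine must be at least 1.98 dollars to wipe it out.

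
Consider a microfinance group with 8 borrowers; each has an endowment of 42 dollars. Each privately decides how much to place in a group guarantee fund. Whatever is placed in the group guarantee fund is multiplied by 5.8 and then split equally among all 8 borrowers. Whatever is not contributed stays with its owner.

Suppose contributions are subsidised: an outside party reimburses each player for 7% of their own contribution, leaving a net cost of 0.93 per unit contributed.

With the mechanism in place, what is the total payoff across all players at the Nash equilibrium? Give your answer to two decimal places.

336.00 dollars

Even with the mechanism, each unit contributed returns only (5.8/8) / 0.93 = 0.7796 per unit of net cost, so contributing nothing is still dominant.
At the Nash equilibrium no one contributes; group total payoff = 8 × 42 = 336.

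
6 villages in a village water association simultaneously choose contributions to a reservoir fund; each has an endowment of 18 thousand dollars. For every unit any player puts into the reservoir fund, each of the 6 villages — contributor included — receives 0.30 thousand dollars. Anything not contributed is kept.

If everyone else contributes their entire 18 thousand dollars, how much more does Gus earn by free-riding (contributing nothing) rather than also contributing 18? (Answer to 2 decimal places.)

Switching from a contribution of 18 to 0 lets Gus keep an extra 18 thousand dollars, but lowers the reservoir fund by 18, which costs Gus their own share of that drop: 0.30 × 18 = 5.40.
Net gain = 18 − 5.40 = 12.60. The private return per contributed unit (0.30) is below 1, so free-riding is indeed the best response regardless of what the others do.

12.60 thousand dollars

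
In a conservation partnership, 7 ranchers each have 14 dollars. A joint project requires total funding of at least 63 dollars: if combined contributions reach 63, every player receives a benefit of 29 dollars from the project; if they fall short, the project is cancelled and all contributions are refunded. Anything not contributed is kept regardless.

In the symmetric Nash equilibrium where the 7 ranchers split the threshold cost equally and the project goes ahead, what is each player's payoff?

Equal share of the threshold: 63/7 = 9.
At this profile no one gains by cutting their contribution: any cut drops the total below 63, the project is cancelled, contributions are refunded, and the deviator ends with 14, which is less than 14 − 9 + 29 = 34. Contributing more than 9 just wastes the excess. So contributing exactly 9 is a best response.
Each player's payoff: 14 − 9 + 29 = 34.

34 dollars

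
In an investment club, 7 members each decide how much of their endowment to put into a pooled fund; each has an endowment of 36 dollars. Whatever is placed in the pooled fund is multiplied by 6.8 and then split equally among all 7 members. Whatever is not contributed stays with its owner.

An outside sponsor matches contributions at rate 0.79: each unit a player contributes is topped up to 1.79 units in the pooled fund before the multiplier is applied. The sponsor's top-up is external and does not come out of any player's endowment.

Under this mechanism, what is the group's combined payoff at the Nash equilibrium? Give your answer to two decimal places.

Under the mechanism each unit contributed yields 6.8 × 1.79 / 7 = 1.7389 back to its contributor per unit of net cost, which exceeds 1, making full contribution the dominant choice for everyone.
So the Nash equilibrium is full contribution by all 7; the group earns 6.8 × 1.79 × 252 = 3067.34.

3067.34 dollars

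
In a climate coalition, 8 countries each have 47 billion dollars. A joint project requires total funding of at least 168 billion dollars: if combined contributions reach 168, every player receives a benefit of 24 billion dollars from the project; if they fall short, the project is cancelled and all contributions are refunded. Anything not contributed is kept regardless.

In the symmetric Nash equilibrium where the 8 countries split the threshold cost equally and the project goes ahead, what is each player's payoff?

Equal share of the threshold: 168/8 = 21.
At this profile no one gains by cutting their contribution: any cut drops the total below 168, the project is cancelled, contributions are refunded, and the deviator ends with 47, which is less than 47 − 21 + 24 = 50. Contributing more than 21 just wastes the excess. So contributing exactly 21 is a best response.
Each player's payoff: 47 − 21 + 24 = 50.

50 billion dollars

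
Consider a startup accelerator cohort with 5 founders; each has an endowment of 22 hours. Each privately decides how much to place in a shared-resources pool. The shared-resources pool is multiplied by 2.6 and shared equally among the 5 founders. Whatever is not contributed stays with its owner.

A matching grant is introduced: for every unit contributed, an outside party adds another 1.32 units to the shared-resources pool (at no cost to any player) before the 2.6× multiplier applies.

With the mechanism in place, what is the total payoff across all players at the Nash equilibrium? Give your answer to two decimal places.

663.52 hours

The effective private return per unit is now 2.6 × 2.32 / 5 = 1.2064 > 1, so every player's dominant strategy flips to full contribution.
At the Nash equilibrium everyone contributes 22. Group total payoff = 2.6 × 2.32 × 110 = 663.52.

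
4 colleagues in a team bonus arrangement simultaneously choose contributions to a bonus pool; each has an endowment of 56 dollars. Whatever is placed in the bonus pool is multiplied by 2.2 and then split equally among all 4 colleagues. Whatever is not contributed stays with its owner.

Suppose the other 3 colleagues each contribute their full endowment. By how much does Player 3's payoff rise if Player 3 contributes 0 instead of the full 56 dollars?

25.20 dollars

Switching from a contribution of 56 to 0 lets Player 3 keep an extra 56 dollars, but lowers the bonus pool by 56, which costs Player 3 their own share of that drop: 2.2/4 × 56 = 30.80.
Net gain = 56 − 30.80 = 25.20. The private return per contributed unit (0.5500) is below 1, so free-riding is indeed the best response regardless of what the others do.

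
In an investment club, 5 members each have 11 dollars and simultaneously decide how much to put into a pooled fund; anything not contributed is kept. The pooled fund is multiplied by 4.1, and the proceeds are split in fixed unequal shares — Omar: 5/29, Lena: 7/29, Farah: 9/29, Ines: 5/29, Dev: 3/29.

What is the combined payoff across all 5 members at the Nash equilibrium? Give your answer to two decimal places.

89.10 dollars

A player with share s gets back 4.1·s per unit contributed, so full contribution is dominant for anyone with s > 1/4.1 = 0.2439 and zero contribution is dominant for anyone below.
The only share above 0.2439 is Farah's 9/29, contributing 11; the remaining 4 contribute 0. Total contributed: 11.
The pooled fund pays out 4.1 × 11 = 45.10 in total (split across the unequal shares, but the aggregate is all that matters for the group sum).
The 4 free-riders keep 11 each, adding 44. Group total = 44 + 45.10 = 89.10.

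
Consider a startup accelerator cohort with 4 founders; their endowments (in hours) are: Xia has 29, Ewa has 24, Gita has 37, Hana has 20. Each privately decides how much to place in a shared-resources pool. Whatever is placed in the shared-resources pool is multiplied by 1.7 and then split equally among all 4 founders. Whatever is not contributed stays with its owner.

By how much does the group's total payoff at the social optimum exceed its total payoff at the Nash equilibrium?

The private return per contributed unit is 1.7/4 = 0.4250 < 1 for every player regardless of endowment, so the Nash equilibrium is zero contribution and the group total is Σ E_j = 29 + 24 + 37 + 20 = 110.
Each contributed unit returns 1.700 to the group, so the social optimum is full contribution by everyone: group total = 1.700 × 110 = 187.00.
Efficiency loss = (1.700 − 1) × 110 = 77.00.

77.00 hours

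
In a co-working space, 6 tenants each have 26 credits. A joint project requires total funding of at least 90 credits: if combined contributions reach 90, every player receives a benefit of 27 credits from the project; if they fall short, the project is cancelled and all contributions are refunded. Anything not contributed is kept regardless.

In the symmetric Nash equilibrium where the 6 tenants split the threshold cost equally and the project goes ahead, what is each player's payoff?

38 credits

Equal share of the threshold: 90/6 = 15.
At this profile no one gains by cutting their contribution: any cut drops the total below 90, the project is cancelled, contributions are refunded, and the deviator ends with 26, which is less than 26 − 15 + 27 = 38. Contributing more than 15 just wastes the excess. So contributing exactly 15 is a best response.
Each player's payoff: 26 − 15 + 27 = 38.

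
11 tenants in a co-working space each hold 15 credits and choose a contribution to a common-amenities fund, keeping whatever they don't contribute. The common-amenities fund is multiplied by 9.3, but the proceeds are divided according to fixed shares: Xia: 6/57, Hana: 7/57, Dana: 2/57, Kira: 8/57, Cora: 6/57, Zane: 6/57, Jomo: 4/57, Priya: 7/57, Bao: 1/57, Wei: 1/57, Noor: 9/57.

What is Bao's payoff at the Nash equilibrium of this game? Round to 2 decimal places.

For player j, contributing a unit is worthwhile iff 9.3 × (j's share) ≥ 1, i.e. iff j's share is at least 0.1075.
Hana, Kira, Priya and Noor clear that bar, contributing 15 each; the remaining 7 contribute 0. Total contributed: 60.
Bao keeps 15 and receives 9.3 × 60 × 1/57 = 9.79 from the common-amenities fund, for a payoff of 24.79.

24.79 credits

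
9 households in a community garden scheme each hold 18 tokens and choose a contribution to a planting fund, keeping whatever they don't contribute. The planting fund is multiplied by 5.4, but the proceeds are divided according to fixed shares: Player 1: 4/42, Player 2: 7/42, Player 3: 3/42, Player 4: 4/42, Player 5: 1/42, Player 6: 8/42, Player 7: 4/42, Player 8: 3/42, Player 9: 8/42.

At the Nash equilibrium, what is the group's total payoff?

For player j, contributing a unit is worthwhile iff 5.4 × (j's share) ≥ 1, i.e. iff j's share is at least 0.1852.
The shares above 0.1852 belong to Player 6 and Player 9, contributing 18 each; the remaining 7 contribute 0. Total contributed: 36.
The planting fund pays out 5.4 × 36 = 194.40 in total (split across the unequal shares, but the aggregate is all that matters for the group sum).
The 7 free-riders keep 18 each, adding 126. Group total = 126 + 194.40 = 320.40.

320.40 tokens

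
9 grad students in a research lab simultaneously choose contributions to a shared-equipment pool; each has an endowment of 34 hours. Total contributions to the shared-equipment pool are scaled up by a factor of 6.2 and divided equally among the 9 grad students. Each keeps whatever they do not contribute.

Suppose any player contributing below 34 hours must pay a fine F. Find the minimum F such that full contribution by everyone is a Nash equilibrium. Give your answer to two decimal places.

Given the others contribute fully, the best deviation is to contribute 0 (any partial contribution still incurs the fine and gives up units whose private return 0.6889 is below 1).
Deviating from 34 to 0 saves 34 hours but forfeits the deviator's share of the drop in the shared-equipment pool: 6.2/9 × 34 = 23.42.
So the deviation gain is 34 − 23.42 = 10.58, and the fine must be at least 10.58 hours to wipe it out.

10.58 hours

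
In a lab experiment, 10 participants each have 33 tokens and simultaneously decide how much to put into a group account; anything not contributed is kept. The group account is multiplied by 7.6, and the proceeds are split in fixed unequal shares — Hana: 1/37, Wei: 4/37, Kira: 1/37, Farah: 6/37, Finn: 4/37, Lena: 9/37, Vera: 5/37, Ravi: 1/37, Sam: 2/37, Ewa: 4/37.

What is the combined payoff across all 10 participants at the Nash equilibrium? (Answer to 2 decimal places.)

983.40 tokens

Player j's private return per contributed unit is 7.6 × (j's share). Contributing is weakly dominant for j when that share is at least 1/7.6 = 0.1316, and contributing 0 is dominant otherwise.
Farah, Lena and Vera are above the threshold, contributing 33 each; the remaining 7 contribute 0. Total contributed: 99.
The group account pays out 7.6 × 99 = 752.40 in total (split across the unequal shares, but the aggregate is all that matters for the group sum).
The 7 free-riders keep 33 each, adding 231. Group total = 231 + 752.40 = 983.40.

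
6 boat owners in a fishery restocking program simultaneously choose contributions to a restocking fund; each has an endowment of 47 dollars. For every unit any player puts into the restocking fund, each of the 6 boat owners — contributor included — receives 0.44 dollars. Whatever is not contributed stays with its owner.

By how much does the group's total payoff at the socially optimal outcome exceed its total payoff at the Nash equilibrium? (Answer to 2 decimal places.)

The private return per contributed unit is 0.44 < 1, so contributing 0 is dominant for every player. At the Nash equilibrium everyone keeps their 47, and the group total is 6 × 47 = 282.
Each contributed unit returns 2.640 to the group as a whole (0.44 to each of 6 players), which exceeds 1, so the social optimum is full contribution: group total = 2.640 × 282 = 744.48.
Efficiency loss = 744.48 − 282 = 462.48.

462.48 dollars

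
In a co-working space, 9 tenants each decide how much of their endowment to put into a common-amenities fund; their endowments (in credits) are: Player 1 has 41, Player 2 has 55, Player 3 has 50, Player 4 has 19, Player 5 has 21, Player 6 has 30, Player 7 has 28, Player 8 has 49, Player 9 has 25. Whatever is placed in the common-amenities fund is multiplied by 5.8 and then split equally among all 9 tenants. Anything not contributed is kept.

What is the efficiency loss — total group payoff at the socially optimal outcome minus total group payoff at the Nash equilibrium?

The private return per contributed unit is 5.8/9 = 0.6444 < 1 for every player regardless of endowment, so the Nash equilibrium is zero contribution and the group total is Σ E_j = 41 + 55 + 50 + 19 + 21 + 30 + 28 + 49 + 25 = 318.
Each contributed unit returns 5.800 to the group, so the social optimum is full contribution by everyone: group total = 5.800 × 318 = 1844.40.
Efficiency loss = (5.800 − 1) × 318 = 1526.40.

1526.40 credits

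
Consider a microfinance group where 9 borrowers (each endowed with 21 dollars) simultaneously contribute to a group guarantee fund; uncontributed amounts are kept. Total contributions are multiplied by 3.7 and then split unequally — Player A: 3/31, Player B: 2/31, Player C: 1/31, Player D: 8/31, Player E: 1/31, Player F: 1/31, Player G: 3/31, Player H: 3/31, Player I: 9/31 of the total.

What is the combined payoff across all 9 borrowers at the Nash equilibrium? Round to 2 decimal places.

A player with share s gets back 3.7·s per unit contributed, so full contribution is dominant for anyone with s > 1/3.7 = 0.2703 and zero contribution is dominant for anyone below.
Only Player I (9/31) clears that bar, contributing 21; the remaining 8 contribute 0. Total contributed: 21.
The group guarantee fund pays out 3.7 × 21 = 77.70 in total (split across the unequal shares, but the aggregate is all that matters for the group sum).
The 8 free-riders keep 21 each, adding 168. Group total = 168 + 77.70 = 245.70.

245.70 dollars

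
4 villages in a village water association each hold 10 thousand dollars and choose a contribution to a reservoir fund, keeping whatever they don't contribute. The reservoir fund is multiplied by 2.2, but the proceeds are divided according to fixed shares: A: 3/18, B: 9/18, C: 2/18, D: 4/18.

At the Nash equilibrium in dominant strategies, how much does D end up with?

14.89 thousand dollars

Player j's private return per contributed unit is 2.2 × (j's share). Contributing is weakly dominant for j when that share is at least 1/2.2 = 0.4545, and contributing 0 is dominant otherwise.
The only share above 0.4545 is B's 9/18, contributing 10; the remaining 3 contribute 0. Total contributed: 10.
D keeps 10 and receives 2.2 × 10 × 4/18 = 4.89 from the reservoir fund, for a payoff of 14.89.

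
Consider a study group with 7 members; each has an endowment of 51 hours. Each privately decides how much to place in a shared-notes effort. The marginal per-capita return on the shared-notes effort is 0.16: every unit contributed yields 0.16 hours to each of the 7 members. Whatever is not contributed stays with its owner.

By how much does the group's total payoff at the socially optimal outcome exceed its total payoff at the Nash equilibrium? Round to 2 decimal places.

42.84 hours

The private return per contributed unit is 0.16 < 1, so contributing 0 is dominant for every player. At the Nash equilibrium everyone keeps their 51, and the group total is 7 × 51 = 357.
Each contributed unit returns 1.120 to the group as a whole (0.16 to each of 7 players), which exceeds 1, so the social optimum is full contribution: group total = 1.120 × 357 = 399.84.
Efficiency loss = 399.84 − 357 = 42.84.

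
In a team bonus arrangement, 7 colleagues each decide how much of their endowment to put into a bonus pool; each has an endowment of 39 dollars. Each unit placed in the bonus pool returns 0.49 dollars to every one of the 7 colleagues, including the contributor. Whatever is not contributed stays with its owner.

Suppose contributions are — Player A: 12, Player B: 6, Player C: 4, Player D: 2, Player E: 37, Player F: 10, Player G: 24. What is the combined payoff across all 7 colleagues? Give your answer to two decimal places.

503.85 dollars

Total contributed: 12 + 6 + 4 + 2 + 37 + 10 + 24 = 95; total kept: 7 × 39 − 95 = 178.
The bonus pool pays out 0.49 × 7 × 95 = 325.85 in aggregate.
Group total = 178 + 325.85 = 503.85.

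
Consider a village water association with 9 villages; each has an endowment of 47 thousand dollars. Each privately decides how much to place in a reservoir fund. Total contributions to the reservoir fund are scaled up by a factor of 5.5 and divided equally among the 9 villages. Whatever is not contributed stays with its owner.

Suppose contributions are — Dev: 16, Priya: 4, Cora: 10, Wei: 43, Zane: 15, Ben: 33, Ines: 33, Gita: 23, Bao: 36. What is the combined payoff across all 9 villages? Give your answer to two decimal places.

Total contributed: 16 + 4 + 10 + 43 + 15 + 33 + 33 + 23 + 36 = 213; total kept: 9 × 47 − 213 = 210.
The reservoir fund pays out 5.5 × 213 = 1171.50 in aggregate.
Group total = 210 + 1171.50 = 1381.50.

1381.50 thousand dollars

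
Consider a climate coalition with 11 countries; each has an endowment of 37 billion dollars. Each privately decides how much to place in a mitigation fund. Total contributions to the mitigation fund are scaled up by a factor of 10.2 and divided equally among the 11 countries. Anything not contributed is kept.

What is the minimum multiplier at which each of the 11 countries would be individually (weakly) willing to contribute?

A contributed unit returns (multiplier)/11 to its contributor.
This reaches 1 exactly when the multiplier is 11.

11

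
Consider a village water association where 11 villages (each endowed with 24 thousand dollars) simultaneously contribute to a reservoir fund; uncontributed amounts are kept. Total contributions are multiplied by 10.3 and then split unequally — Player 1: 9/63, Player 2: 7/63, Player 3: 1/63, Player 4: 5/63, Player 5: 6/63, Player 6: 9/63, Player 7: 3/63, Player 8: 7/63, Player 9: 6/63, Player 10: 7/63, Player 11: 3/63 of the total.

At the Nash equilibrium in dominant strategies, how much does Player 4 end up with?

122.10 thousand dollars

Player j's private return per contributed unit is 10.3 × (j's share). Contributing is weakly dominant for j when that share is at least 1/10.3 = 0.0971, and contributing 0 is dominant otherwise.
The shares above 0.0971 belong to Player 1, Player 2, Player 6, Player 8 and Player 10, contributing 24 each; the remaining 6 contribute 0. Total contributed: 120.
Player 4 keeps 24 and receives 10.3 × 120 × 5/63 = 98.10 from the reservoir fund, for a payoff of 122.10.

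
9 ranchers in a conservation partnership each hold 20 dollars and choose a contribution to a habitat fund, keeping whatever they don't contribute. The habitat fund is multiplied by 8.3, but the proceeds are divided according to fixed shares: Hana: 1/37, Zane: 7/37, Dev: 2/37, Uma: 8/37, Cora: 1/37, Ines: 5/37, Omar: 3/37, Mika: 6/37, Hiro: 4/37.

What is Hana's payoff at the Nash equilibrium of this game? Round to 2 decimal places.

37.95 dollars

A player with share s gets back 8.3·s per unit contributed, so full contribution is dominant for anyone with s > 1/8.3 = 0.1205 and zero contribution is dominant for anyone below.
Zane, Uma, Ines and Mika clear that bar, contributing 20 each; the remaining 5 contribute 0. Total contributed: 80.
Hana keeps 20 and receives 8.3 × 80 × 1/37 = 17.95 from the habitat fund, for a payoff of 37.95.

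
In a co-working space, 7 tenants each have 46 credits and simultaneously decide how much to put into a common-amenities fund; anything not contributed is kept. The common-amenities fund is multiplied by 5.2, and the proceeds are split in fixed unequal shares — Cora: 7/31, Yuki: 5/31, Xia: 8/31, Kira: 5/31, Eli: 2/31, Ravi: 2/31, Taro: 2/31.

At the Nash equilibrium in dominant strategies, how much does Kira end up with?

123.16 credits

Each unit j contributes comes back to j as 5.2 × (j's share), so j prefers to contribute only if that share exceeds 1/5.2 = 0.1923; otherwise keeping the unit dominates.
The shares above 0.1923 belong to Cora and Xia, contributing 46 each; the remaining 5 contribute 0. Total contributed: 92.
Kira keeps 46 and receives 5.2 × 92 × 5/31 = 77.16 from the common-amenities fund, for a payoff of 123.16.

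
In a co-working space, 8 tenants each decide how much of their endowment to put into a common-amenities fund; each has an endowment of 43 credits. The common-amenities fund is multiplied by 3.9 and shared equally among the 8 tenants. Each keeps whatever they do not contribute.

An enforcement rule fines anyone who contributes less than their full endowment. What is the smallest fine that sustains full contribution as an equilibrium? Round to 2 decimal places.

22.04 credits

Given the others contribute fully, the best deviation is to contribute 0 (any partial contribution still incurs the fine and gives up units whose private return 0.4875 is below 1).
Deviating from 43 to 0 saves 43 credits but forfeits the deviator's share of the drop in the common-amenities fund: 3.9/8 × 43 = 20.96.
So the deviation gain is 43 − 20.96 = 22.04, and the fine must be at least 22.04 credits to wipe it out.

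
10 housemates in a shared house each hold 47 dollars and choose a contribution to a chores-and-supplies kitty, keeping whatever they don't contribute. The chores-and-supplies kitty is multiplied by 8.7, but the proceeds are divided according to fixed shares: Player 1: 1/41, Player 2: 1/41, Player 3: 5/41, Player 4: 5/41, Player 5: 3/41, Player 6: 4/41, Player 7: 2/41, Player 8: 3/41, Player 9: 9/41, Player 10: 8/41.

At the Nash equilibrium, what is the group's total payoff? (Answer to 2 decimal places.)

Each unit j contributes comes back to j as 8.7 × (j's share), so j prefers to contribute only if that share exceeds 1/8.7 = 0.1149; otherwise keeping the unit dominates.
Player 3, Player 4, Player 9 and Player 10 clear that bar, contributing 47 each; the remaining 6 contribute 0. Total contributed: 188.
The chores-and-supplies kitty pays out 8.7 × 188 = 1635.60 in total (split across the unequal shares, but the aggregate is all that matters for the group sum).
The 6 free-riders keep 47 each, adding 282. Group total = 282 + 1635.60 = 1917.60.

1917.60 dollars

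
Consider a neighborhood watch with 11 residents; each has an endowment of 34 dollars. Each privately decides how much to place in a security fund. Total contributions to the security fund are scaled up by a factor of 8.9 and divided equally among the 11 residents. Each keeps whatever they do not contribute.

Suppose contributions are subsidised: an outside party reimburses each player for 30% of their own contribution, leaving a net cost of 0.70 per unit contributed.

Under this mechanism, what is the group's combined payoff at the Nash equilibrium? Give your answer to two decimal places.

3440.80 dollars

With the mechanism, a contributed unit returns (8.9/11) / 0.70 = 1.1558 per unit of net cost to the contributor — now above 1 — so contributing fully is weakly dominant for every player.
At the Nash equilibrium everyone contributes 34. Group total payoff = 11 × (34 × 0.30 + 8.9 × 34) = 3440.80.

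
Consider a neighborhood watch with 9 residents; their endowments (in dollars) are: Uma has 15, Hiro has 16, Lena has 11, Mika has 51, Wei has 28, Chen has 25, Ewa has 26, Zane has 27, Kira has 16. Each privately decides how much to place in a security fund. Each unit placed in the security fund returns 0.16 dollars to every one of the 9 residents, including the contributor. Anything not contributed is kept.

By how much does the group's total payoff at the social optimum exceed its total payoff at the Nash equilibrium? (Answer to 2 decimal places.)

The private return per contributed unit is 0.16 < 1 for everyone, so the Nash equilibrium is zero contribution and the group total is Σ E_j = 15 + 16 + 11 + 51 + 28 + 25 + 26 + 27 + 16 = 215.
Each contributed unit returns 1.440 to the group, so the social optimum is full contribution by everyone: group total = 1.440 × 215 = 309.60.
Efficiency loss = (1.440 − 1) × 215 = 94.60.

94.60 dollars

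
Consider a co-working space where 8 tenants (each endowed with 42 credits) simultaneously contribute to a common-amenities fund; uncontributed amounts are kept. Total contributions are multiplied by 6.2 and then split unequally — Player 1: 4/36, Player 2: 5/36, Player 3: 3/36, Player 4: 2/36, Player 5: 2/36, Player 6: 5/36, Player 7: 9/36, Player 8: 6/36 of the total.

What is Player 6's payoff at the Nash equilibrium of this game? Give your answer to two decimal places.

114.33 credits

A player with share s gets back 6.2·s per unit contributed, so full contribution is dominant for anyone with s > 1/6.2 = 0.1613 and zero contribution is dominant for anyone below.
Player 7 and Player 8 are above the threshold, contributing 42 each; the remaining 6 contribute 0. Total contributed: 84.
Player 6 keeps 42 and receives 6.2 × 84 × 5/36 = 72.33 from the common-amenities fund, for a payoff of 114.33.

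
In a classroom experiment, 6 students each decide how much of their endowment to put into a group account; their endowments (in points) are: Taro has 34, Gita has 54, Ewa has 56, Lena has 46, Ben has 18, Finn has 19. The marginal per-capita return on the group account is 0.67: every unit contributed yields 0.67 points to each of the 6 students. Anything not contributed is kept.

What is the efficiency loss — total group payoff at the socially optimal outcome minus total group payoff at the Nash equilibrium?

The private return per contributed unit is 0.67 < 1 for everyone, so the Nash equilibrium is zero contribution and the group total is Σ E_j = 34 + 54 + 56 + 46 + 18 + 19 = 227.
Each contributed unit returns 4.020 to the group, so the social optimum is full contribution by everyone: group total = 4.020 × 227 = 912.54.
Efficiency loss = (4.020 − 1) × 227 = 685.54.

685.54 points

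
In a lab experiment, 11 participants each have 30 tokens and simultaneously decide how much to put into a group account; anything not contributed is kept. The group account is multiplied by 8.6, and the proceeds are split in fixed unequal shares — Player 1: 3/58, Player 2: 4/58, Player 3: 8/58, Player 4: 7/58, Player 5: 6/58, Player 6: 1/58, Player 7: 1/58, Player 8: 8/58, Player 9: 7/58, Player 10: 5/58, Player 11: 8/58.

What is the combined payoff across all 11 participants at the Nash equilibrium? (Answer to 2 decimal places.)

1470.00 tokens

Each unit j contributes comes back to j as 8.6 × (j's share), so j prefers to contribute only if that share exceeds 1/8.6 = 0.1163; otherwise keeping the unit dominates.
The shares above 0.1163 belong to Player 3, Player 4, Player 8, Player 9 and Player 11, contributing 30 each; the remaining 6 contribute 0. Total contributed: 150.
The group account pays out 8.6 × 150 = 1290.00 in total (split across the unequal shares, but the aggregate is all that matters for the group sum).
The 6 free-riders keep 30 each, adding 180. Group total = 180 + 1290.00 = 1470.00.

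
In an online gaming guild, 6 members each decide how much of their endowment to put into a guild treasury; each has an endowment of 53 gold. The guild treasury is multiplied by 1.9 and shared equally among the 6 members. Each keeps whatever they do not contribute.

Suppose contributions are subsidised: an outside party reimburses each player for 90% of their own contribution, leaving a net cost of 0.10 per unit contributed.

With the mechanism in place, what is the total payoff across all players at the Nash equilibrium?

Under the mechanism each unit contributed yields (1.9/6) / 0.10 = 3.1667 back to its contributor per unit of net cost, which exceeds 1, making full contribution the dominant choice for everyone.
So the Nash equilibrium is full contribution by all 6; the group earns 6 × (53 × 0.90 + 1.9 × 53) = 890.40.

890.40 gold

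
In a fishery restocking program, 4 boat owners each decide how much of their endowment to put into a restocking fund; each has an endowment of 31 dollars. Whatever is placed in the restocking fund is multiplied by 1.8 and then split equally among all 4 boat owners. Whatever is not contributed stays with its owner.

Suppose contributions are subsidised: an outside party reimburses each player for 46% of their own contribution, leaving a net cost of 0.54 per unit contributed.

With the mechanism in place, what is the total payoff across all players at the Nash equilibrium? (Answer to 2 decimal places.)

Even with the mechanism, each unit contributed returns only (1.8/4) / 0.54 = 0.8333 per unit of net cost, so contributing nothing is still dominant.
Everyone keeps their endowment and the group total is 4 × 31 = 124.

124.00 dollars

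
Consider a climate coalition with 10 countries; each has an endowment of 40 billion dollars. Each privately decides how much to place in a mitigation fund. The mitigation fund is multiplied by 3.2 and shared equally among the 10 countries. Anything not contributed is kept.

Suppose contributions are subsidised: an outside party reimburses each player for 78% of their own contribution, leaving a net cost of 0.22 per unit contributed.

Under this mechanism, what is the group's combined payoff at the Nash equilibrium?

1592.00 billion dollars

The effective private return per unit is now (3.2/10) / 0.22 = 1.4545 > 1, so every player's dominant strategy flips to full contribution.
At the Nash equilibrium everyone contributes 40. Group total payoff = 10 × (40 × 0.78 + 3.2 × 40) = 1592.00.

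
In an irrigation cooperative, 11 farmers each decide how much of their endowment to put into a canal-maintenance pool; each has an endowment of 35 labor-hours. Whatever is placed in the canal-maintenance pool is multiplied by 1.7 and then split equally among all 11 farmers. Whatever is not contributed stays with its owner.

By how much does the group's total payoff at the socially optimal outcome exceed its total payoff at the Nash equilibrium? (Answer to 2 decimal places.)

269.50 labor-hours

Each contributed unit returns 1.7/11 = 0.1545 to its contributor — below 1 — so contributing 0 is dominant for every player. At the Nash equilibrium everyone keeps their 35, and the group total is 11 × 35 = 385.
Each contributed unit returns 1.700 to the group as a whole (0.1545 to each of 11 players), which exceeds 1, so the social optimum is full contribution: group total = 1.700 × 385 = 654.50.
Efficiency loss = 654.50 − 385 = 269.50.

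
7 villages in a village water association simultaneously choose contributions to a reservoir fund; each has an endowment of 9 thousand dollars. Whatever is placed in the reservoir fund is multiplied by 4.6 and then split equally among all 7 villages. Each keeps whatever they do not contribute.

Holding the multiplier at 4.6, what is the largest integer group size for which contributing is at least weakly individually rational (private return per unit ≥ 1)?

4

Private return per unit is 4.6/(group size), which is ≥ 1 whenever the group size is ≤ 4.6.
The largest such integer is 4.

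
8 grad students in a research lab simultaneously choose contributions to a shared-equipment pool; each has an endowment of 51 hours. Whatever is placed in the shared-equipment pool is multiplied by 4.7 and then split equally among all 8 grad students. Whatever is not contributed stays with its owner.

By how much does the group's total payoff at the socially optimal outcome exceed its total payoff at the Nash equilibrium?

1509.60 hours

Each contributed unit returns 4.7/8 = 0.5875 to its contributor — below 1 — so contributing 0 is dominant for every player. At the Nash equilibrium everyone keeps their 51, and the group total is 8 × 51 = 408.
Each contributed unit returns 4.700 to the group as a whole (0.5875 to each of 8 players), which exceeds 1, so the social optimum is full contribution: group total = 4.700 × 408 = 1917.60.
Efficiency loss = 1917.60 − 408 = 1509.60.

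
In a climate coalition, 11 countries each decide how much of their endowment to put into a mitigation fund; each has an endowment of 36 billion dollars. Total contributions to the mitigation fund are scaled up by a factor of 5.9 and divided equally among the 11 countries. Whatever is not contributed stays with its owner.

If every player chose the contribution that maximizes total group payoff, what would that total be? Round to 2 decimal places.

2336.40 billion dollars

Each contributed unit returns 5.900 to the group as a whole (0.5364 to each of 11 players), which exceeds 1, so the social optimum is full contribution: group total = 5.900 × 396 = 2336.40.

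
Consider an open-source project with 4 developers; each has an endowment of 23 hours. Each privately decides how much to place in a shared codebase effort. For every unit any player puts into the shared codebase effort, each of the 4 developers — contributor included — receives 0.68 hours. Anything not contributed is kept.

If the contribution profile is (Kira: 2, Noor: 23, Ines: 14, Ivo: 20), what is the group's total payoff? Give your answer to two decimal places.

Total contributed: 2 + 23 + 14 + 20 = 59; total kept: 4 × 23 − 59 = 33.
The shared codebase effort pays out 0.68 × 4 × 59 = 160.48 in aggregate.
Group total = 33 + 160.48 = 193.48.

193.48 hours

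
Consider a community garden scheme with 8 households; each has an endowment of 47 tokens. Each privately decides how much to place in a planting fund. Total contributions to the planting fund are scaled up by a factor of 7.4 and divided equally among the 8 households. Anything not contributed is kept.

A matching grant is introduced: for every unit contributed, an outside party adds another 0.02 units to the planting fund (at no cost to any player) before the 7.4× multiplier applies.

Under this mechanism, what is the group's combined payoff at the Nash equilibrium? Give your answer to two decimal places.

With the mechanism, a contributed unit returns 7.4 × 1.02 / 8 = 0.9435 per unit of net cost — still below 1 — so contributing 0 remains dominant for every player.
Everyone keeps their endowment and the group total is 8 × 47 = 376.

376.00 tokens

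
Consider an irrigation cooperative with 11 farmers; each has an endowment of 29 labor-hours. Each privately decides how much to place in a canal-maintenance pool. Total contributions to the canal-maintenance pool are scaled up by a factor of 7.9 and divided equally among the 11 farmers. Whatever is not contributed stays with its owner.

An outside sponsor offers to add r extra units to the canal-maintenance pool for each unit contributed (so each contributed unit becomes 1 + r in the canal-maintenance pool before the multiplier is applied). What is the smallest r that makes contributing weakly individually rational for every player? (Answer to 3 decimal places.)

With matching at rate r, one contributed unit becomes (1 + r) in the canal-maintenance pool and returns 7.9 × (1 + r) / 11 to the contributor.
Setting this equal to 1: 1 + r = 11/7.9 = 1.3924.
So the minimum matching rate is r = 1.3924 − 1 = 0.392.

0.392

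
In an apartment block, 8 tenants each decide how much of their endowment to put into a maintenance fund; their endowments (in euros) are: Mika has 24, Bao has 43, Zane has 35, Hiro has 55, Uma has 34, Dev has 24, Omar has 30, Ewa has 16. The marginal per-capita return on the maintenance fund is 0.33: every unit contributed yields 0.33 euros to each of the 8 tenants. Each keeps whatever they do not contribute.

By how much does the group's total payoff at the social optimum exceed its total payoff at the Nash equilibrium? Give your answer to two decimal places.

428.04 euros

The private return per contributed unit is 0.33 < 1 for everyone, so the Nash equilibrium is zero contribution and the group total is Σ E_j = 24 + 43 + 35 + 55 + 34 + 24 + 30 + 16 = 261.
Each contributed unit returns 2.640 to the group, so the social optimum is full contribution by everyone: group total = 2.640 × 261 = 689.04.
Efficiency loss = (2.640 − 1) × 261 = 428.04.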